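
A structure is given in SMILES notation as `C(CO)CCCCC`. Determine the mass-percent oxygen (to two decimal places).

Atom tally by fragment:
  HOCH2CH2 → C:2 H:5 O:1
  CH2 → C:1 H:2
  CH2 → C:1 H:2
  CH2 → C:1 H:2
  CH2 → C:1 H:2
  CH3 → C:1 H:3
Element totals:
  C: 7
  H: 16
  O: 1
Molecular formula: C7H16O.
Molar mass = 116.204 g/mol.
Mass from O: 1 × 15.999 = 15.999 g/mol.
%O = 15.999 / 116.204 × 100 = 13.77%.

13.77%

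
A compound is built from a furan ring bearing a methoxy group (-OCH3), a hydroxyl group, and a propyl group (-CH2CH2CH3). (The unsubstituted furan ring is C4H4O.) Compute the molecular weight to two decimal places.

156.18 g/mol

Atom tally by fragment:
  furan ring core → C:4 H:4 O:1
  (− 3 ring H displaced by substituents)
  + OCH3 → C:1 H:3 O:1
  + OH → O:1 H:1
  + CH2CH2CH3 → C:3 H:7
Element totals:
  C: 8
  H: 12
  O: 3
Molecular formula: C8H12O3.
  M = 8(12.011) + 12(1.008) + 3(15.999)
    = 96.088 + 12.096 + 47.997 = 156.181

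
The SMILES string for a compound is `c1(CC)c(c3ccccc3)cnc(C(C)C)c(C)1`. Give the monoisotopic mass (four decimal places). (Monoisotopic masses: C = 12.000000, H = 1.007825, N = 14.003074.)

239.1674

Atom tally by fragment:
  pyridine ring core → C:5 H:5 N:1
  (− 4 ring H displaced by substituents)
  + C2H5 → C:2 H:5
  + C6H5 → C:6 H:5
  + CH(CH3)2 → C:3 H:7
  + CH3 → C:1 H:3
Element totals:
  C: 17
  H: 21
  N: 1
Molecular formula: C17H21N.
  M = 17(12.0) + 21(1.007825) + 14.003074
    = 204.000000 + 21.164325 + 14.003074 = 239.167399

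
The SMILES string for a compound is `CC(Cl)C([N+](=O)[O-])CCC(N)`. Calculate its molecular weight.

180.63 g/mol

Atom tally by fragment:
  CH3 → C:1 H:3
  CH(Cl) → C:1 H:1 Cl:1
  CH(NO2) → C:1 H:1 N:1 O:2
  CH2 → C:1 H:2
  CH2 → C:1 H:2
  CH2NH2 → C:1 H:4 N:1
Element totals:
  C: 6
  H: 13
  Cl: 1
  N: 2
  O: 2
Molecular formula: C6H13ClN2O2.
  M = 6(12.011) + 13(1.008) + 35.45 + 2(14.007) + 2(15.999)
    = 72.066 + 13.104 + 35.450 + 28.014 + 31.998 = 180.632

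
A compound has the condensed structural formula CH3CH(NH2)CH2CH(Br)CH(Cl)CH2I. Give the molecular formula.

Atom tally by fragment:
  CH3 → C:1 H:3
  CH(NH2) → C:1 H:3 N:1
  CH2 → C:1 H:2
  CH(Br) → C:1 H:1 Br:1
  CH(Cl) → C:1 H:1 Cl:1
  CH2I → C:1 H:2 I:1
Element totals:
  C: 6
  H: 12
  Br: 1
  Cl: 1
  I: 1
  N: 1

C6H12BrClIN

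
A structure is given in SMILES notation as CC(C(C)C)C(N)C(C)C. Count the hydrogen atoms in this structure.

Atom tally by fragment:
  CH3 → C:1 H:3
  CH(CH(CH3)2) → C:4 H:8
  CH(NH2) → C:1 H:3 N:1
  CH(CH3) → C:2 H:4
  CH3 → C:1 H:3
Element totals:
  C: 9
  H: 21
  N: 1

21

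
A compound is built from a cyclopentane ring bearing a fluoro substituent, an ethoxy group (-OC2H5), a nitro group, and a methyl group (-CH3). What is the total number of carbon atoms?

Atom tally by fragment:
  cyclopentane ring core → C:5 H:10
  (− 4 ring H displaced by substituents)
  + F → F:1
  + OC2H5 → C:2 H:5 O:1
  + NO2 → N:1 O:2
  + CH3 → C:1 H:3
Element totals:
  C: 8
  H: 14
  F: 1
  N: 1
  O: 3

8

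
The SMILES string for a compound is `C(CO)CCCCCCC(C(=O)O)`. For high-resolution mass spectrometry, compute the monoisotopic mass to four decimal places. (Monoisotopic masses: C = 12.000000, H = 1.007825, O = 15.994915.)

Atom tally by fragment:
  HOCH2CH2 → C:2 H:5 O:1
  CH2 → C:1 H:2
  CH2 → C:1 H:2
  CH2 → C:1 H:2
  CH2 → C:1 H:2
  CH2 → C:1 H:2
  CH2 → C:1 H:2
  CH2COOH → C:2 H:3 O:2
Element totals:
  C: 10
  H: 20
  O: 3
Molecular formula: C10H20O3.
  M = 10(12.0) + 20(1.007825) + 3(15.994915)
    = 120.000000 + 20.156500 + 47.984745 = 188.141245

188.1412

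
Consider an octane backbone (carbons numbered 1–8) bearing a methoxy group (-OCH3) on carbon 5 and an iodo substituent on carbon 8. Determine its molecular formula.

Atom tally by fragment:
  CH3 → C:1 H:3
  CH2 → C:1 H:2
  CH2 → C:1 H:2
  CH2 → C:1 H:2
  CH(OCH3) → C:2 H:4 O:1
  CH2 → C:1 H:2
  CH2 → C:1 H:2
  CH2I → C:1 H:2 I:1
Element totals:
  C: 9
  H: 19
  I: 1
  O: 1

C9H19IO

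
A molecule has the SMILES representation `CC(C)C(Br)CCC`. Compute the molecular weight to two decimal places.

179.10 g/mol

Atom tally by fragment:
  CH3 → C:1 H:3
  CH(CH3) → C:2 H:4
  CH(Br) → C:1 H:1 Br:1
  CH2 → C:1 H:2
  CH2 → C:1 H:2
  CH3 → C:1 H:3
Element totals:
  C: 7
  H: 15
  Br: 1
Molecular formula: C7H15Br.
  M = 7(12.011) + 15(1.008) + 79.904
    = 84.077 + 15.120 + 79.904 = 179.101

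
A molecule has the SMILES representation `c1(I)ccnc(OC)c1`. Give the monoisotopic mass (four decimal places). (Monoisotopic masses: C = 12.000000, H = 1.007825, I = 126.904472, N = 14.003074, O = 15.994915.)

234.9494

Atom tally by fragment:
  pyridine ring core → C:5 H:5 N:1
  (− 2 ring H displaced by substituents)
  + I → I:1
  + OCH3 → C:1 H:3 O:1
Element totals:
  C: 6
  H: 6
  I: 1
  N: 1
  O: 1
Molecular formula: C6H6INO.
  M = 6(12.0) + 6(1.007825) + 126.904472 + 14.003074 + 15.994915
    = 72.000000 + 6.046950 + 126.904472 + 14.003074 + 15.994915 = 234.949411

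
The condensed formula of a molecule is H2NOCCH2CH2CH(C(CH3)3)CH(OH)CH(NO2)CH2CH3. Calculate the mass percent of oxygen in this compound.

24.58%

Element totals:
  C: 12
  H: 24
  N: 2
  O: 4
Molecular formula: C12H24N2O4.
Molar mass = 260.334 g/mol.
Mass from O: 4 × 15.999 = 63.996 g/mol.
%O = 63.996 / 260.334 × 100 = 24.58%.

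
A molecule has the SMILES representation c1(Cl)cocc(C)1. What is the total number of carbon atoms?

Atom tally by fragment:
  furan ring core → C:4 H:4 O:1
  (− 2 ring H displaced by substituents)
  + Cl → Cl:1
  + CH3 → C:1 H:3
Element totals:
  C: 5
  H: 5
  Cl: 1
  O: 1

5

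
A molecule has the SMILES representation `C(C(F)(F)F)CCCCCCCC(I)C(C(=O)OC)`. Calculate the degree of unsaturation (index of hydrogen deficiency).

1

Atom tally by fragment:
  F3CCH2 → C:2 H:2 F:3
  CH2 → C:1 H:2
  CH2 → C:1 H:2
  CH2 → C:1 H:2
  CH2 → C:1 H:2
  CH2 → C:1 H:2
  CH2 → C:1 H:2
  CH2 → C:1 H:2
  CH(I) → C:1 H:1 I:1
  CH2COOCH3 → C:3 H:5 O:2
Element totals:
  C: 13
  H: 22
  F: 3
  I: 1
  O: 2
Molecular formula: C13H22F3IO2.
DoU = (2C + 2 + N − H − X) / 2 = (2·13 + 2 + 0 − 22 − 4) / 2 = 1.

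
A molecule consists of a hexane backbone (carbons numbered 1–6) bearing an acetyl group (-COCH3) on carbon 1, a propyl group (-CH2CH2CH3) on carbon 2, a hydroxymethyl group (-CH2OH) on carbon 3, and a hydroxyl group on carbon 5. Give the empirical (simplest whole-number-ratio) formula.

Atom tally by fragment:
  CH3COCH2 → C:3 H:5 O:1
  CH(CH2CH2CH3) → C:4 H:8
  CH(CH2OH) → C:2 H:4 O:1
  CH2 → C:1 H:2
  CH(OH) → C:1 H:2 O:1
  CH3 → C:1 H:3
Element totals:
  C: 12
  H: 24
  O: 3
Molecular formula: C12H24O3.
gcd of subscripts = 3; dividing each by 3:
  C: 12/3 = 4
  H: 24/3 = 8
  O: 3/3 = 1

C4H8O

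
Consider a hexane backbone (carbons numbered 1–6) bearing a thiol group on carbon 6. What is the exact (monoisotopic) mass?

118.0816

Atom tally by fragment:
  CH3 → C:1 H:3
  CH2 → C:1 H:2
  CH2 → C:1 H:2
  CH2 → C:1 H:2
  CH2 → C:1 H:2
  CH2SH → C:1 H:3 S:1
Element totals:
  C: 6
  H: 14
  S: 1
Molecular formula: C6H14S.
  M = 6(12.0) + 14(1.007825) + 31.972071
    = 72.000000 + 14.109550 + 31.972071 = 118.081621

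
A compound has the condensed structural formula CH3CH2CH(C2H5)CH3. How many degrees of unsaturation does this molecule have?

0

Atom tally by fragment:
  CH3 → C:1 H:3
  CH2 → C:1 H:2
  CH(C2H5) → C:3 H:6
  CH3 → C:1 H:3
Element totals:
  C: 6
  H: 14
Molecular formula: C6H14.
DoU = (2C + 2 + N − H − X) / 2 = (2·6 + 2 + 0 − 14 − 0) / 2 = 0.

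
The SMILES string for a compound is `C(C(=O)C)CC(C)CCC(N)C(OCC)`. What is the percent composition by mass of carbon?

66.93%

Atom tally by fragment:
  CH3COCH2 → C:3 H:5 O:1
  CH2 → C:1 H:2
  CH(CH3) → C:2 H:4
  CH2 → C:1 H:2
  CH2 → C:1 H:2
  CH(NH2) → C:1 H:3 N:1
  CH2OC2H5 → C:3 H:7 O:1
Element totals:
  C: 12
  H: 25
  N: 1
  O: 2
Molecular formula: C12H25NO2.
Molar mass = 215.337 g/mol.
Mass from C: 12 × 12.011 = 144.132 g/mol.
%C = 144.132 / 215.337 × 100 = 66.93%.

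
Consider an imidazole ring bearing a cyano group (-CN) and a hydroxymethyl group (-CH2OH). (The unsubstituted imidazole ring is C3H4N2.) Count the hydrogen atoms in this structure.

5

Atom tally by fragment:
  imidazole ring core → C:3 H:4 N:2
  (− 2 ring H displaced by substituents)
  + CN → C:1 N:1
  + CH2OH → C:1 H:3 O:1
Element totals:
  C: 5
  H: 5
  N: 3
  O: 1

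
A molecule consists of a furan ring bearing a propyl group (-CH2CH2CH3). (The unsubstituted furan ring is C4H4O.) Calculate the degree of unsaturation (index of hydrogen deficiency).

3

Atom tally by fragment:
  furan ring core → C:4 H:4 O:1
  (− 1 ring H displaced by substituents)
  + CH2CH2CH3 → C:3 H:7
Element totals:
  C: 7
  H: 10
  O: 1
Molecular formula: C7H10O.
DoU = (2C + 2 + N − H − X) / 2 = (2·7 + 2 + 0 − 10 − 0) / 2 = 3.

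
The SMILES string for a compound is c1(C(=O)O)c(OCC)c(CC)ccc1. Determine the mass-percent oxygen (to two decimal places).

24.71%

Atom tally by fragment:
  benzene ring core → C:6 H:6
  (− 3 ring H displaced by substituents)
  + COOH → C:1 H:1 O:2
  + OC2H5 → C:2 H:5 O:1
  + C2H5 → C:2 H:5
Element totals:
  C: 11
  H: 14
  O: 3
Molecular formula: C11H14O3.
Molar mass = 194.230 g/mol.
Mass from O: 3 × 15.999 = 47.997 g/mol.
%O = 47.997 / 194.230 × 100 = 24.71%.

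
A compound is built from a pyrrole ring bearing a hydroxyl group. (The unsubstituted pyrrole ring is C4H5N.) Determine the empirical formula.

C4H5NO

Atom tally by fragment:
  pyrrole ring core → C:4 H:5 N:1
  (− 1 ring H displaced by substituents)
  + OH → O:1 H:1
Element totals:
  C: 4
  H: 5
  N: 1
  O: 1
Molecular formula: C4H5NO.
gcd of subscripts (4, 5, 1, 1) = 1, so the empirical formula equals the molecular formula.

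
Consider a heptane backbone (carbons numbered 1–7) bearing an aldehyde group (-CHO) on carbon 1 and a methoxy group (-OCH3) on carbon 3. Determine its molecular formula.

Atom tally by fragment:
  OHCCH2 → C:2 H:3 O:1
  CH2 → C:1 H:2
  CH(OCH3) → C:2 H:4 O:1
  CH2 → C:1 H:2
  CH2 → C:1 H:2
  CH2 → C:1 H:2
  CH3 → C:1 H:3
Element totals:
  C: 9
  H: 18
  O: 2

C9H18O2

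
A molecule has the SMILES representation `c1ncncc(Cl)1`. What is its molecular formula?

Atom tally by fragment:
  pyrimidine ring core → C:4 H:4 N:2
  (− 1 ring H displaced by substituents)
  + Cl → Cl:1
Element totals:
  C: 4
  H: 3
  Cl: 1
  N: 2

C4H3ClN2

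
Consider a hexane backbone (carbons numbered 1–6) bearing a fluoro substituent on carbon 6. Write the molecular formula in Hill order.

Atom tally by fragment:
  CH3 → C:1 H:3
  CH2 → C:1 H:2
  CH2 → C:1 H:2
  CH2 → C:1 H:2
  CH2 → C:1 H:2
  CH2F → C:1 H:2 F:1
Element totals:
  C: 6
  H: 13
  F: 1

C6H13F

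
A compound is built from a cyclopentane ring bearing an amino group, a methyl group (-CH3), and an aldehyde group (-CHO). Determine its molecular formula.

C7H13NO

Atom tally by fragment:
  cyclopentane ring core → C:5 H:10
  (− 3 ring H displaced by substituents)
  + NH2 → N:1 H:2
  + CH3 → C:1 H:3
  + CHO → C:1 H:1 O:1
Element totals:
  C: 7
  H: 13
  N: 1
  O: 1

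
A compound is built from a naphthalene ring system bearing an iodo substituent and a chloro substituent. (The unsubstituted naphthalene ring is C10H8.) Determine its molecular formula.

Atom tally by fragment:
  naphthalene ring system core → C:10 H:8
  (− 2 ring H displaced by substituents)
  + I → I:1
  + Cl → Cl:1
Element totals:
  C: 10
  H: 6
  Cl: 1
  I: 1

C10H6ClI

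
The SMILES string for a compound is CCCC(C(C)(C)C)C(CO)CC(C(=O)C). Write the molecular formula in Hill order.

Atom tally by fragment:
  CH3 → C:1 H:3
  CH2 → C:1 H:2
  CH2 → C:1 H:2
  CH(C(CH3)3) → C:5 H:10
  CH(CH2OH) → C:2 H:4 O:1
  CH2 → C:1 H:2
  CH2COCH3 → C:3 H:5 O:1
Element totals:
  C: 14
  H: 28
  O: 2

C14H28O2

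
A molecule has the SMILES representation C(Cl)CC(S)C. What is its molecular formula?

Atom tally by fragment:
  ClCH2 → C:1 H:2 Cl:1
  CH2 → C:1 H:2
  CH(SH) → C:1 H:2 S:1
  CH3 → C:1 H:3
Element totals:
  C: 4
  H: 9
  Cl: 1
  S: 1

C4H9ClS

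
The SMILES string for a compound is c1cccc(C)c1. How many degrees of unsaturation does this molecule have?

4

Atom tally by fragment:
  benzene ring core → C:6 H:6
  (− 1 ring H displaced by substituents)
  + CH3 → C:1 H:3
Element totals:
  C: 7
  H: 8
Molecular formula: C7H8.
DoU = (2C + 2 + N − H − X) / 2 = (2·7 + 2 + 0 − 8 − 0) / 2 = 4.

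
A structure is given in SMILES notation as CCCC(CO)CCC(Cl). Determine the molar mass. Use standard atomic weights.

Atom tally by fragment:
  CH3 → C:1 H:3
  CH2 → C:1 H:2
  CH2 → C:1 H:2
  CH(CH2OH) → C:2 H:4 O:1
  CH2 → C:1 H:2
  CH2 → C:1 H:2
  CH2Cl → C:1 H:2 Cl:1
Element totals:
  C: 8
  H: 17
  Cl: 1
  O: 1
Molecular formula: C8H17ClO.
  M = 8(12.011) + 17(1.008) + 35.45 + 15.999
    = 96.088 + 17.136 + 35.450 + 15.999 = 164.673

164.67 g/mol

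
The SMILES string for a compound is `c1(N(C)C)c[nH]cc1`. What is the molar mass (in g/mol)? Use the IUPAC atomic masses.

Atom tally by fragment:
  pyrrole ring core → C:4 H:5 N:1
  (− 1 ring H displaced by substituents)
  + N(CH3)2 → N:1 C:2 H:6
Element totals:
  C: 6
  H: 10
  N: 2
Molecular formula: C6H10N2.
  M = 6(12.011) + 10(1.008) + 2(14.007)
    = 72.066 + 10.080 + 28.014 = 110.160

110.16 g/mol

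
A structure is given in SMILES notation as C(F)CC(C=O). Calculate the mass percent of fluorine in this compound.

21.09%

Atom tally by fragment:
  FCH2 → C:1 H:2 F:1
  CH2 → C:1 H:2
  CH2CHO → C:2 H:3 O:1
Element totals:
  C: 4
  H: 7
  F: 1
  O: 1
Molecular formula: C4H7FO.
Molar mass = 90.097 g/mol.
Mass from F: 1 × 18.998 = 18.998 g/mol.
%F = 18.998 / 90.097 × 100 = 21.09%.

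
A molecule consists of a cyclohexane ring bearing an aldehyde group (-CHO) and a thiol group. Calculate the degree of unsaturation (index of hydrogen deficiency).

Atom tally by fragment:
  cyclohexane ring core → C:6 H:12
  (− 2 ring H displaced by substituents)
  + CHO → C:1 H:1 O:1
  + SH → S:1 H:1
Element totals:
  C: 7
  H: 12
  O: 1
  S: 1
Molecular formula: C7H12OS.
DoU = (2C + 2 + N − H − X) / 2 = (2·7 + 2 + 0 − 12 − 0) / 2 = 2.

2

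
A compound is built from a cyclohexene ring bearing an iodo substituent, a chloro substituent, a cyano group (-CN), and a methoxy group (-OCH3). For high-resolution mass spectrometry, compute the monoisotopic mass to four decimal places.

Atom tally by fragment:
  cyclohexene ring core → C:6 H:10
  (− 4 ring H displaced by substituents)
  + I → I:1
  + Cl → Cl:1
  + CN → C:1 N:1
  + OCH3 → C:1 H:3 O:1
Element totals:
  C: 8
  H: 9
  Cl: 1
  I: 1
  N: 1
  O: 1
Molecular formula: C8H9ClINO.
  M = 8(12.0) + 9(1.007825) + 34.968853 + 126.904472 + 14.003074 + 15.994915
    = 96.000000 + 9.070425 + 34.968853 + 126.904472 + 14.003074 + 15.994915 = 296.941739

296.9417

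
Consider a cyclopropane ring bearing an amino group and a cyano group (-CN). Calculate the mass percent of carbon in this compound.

58.51%

Atom tally by fragment:
  cyclopropane ring core → C:3 H:6
  (− 2 ring H displaced by substituents)
  + NH2 → N:1 H:2
  + CN → C:1 N:1
Element totals:
  C: 4
  H: 6
  N: 2
Molecular formula: C4H6N2.
Molar mass = 82.106 g/mol.
Mass from C: 4 × 12.011 = 48.044 g/mol.
%C = 48.044 / 82.106 × 100 = 58.51%.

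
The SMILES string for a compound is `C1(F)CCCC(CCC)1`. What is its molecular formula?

Atom tally by fragment:
  cyclopentane ring core → C:5 H:10
  (− 2 ring H displaced by substituents)
  + F → F:1
  + CH2CH2CH3 → C:3 H:7
Element totals:
  C: 8
  H: 15
  F: 1

C8H15F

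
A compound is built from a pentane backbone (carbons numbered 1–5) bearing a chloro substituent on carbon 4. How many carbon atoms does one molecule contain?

Atom tally by fragment:
  CH3 → C:1 H:3
  CH2 → C:1 H:2
  CH2 → C:1 H:2
  CH(Cl) → C:1 H:1 Cl:1
  CH3 → C:1 H:3
Element totals:
  C: 5
  H: 11
  Cl: 1

5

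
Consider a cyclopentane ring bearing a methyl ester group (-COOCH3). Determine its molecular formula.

C7H12O2

Atom tally by fragment:
  cyclopentane ring core → C:5 H:10
  (− 1 ring H displaced by substituents)
  + COOCH3 → C:2 H:3 O:2
Element totals:
  C: 7
  H: 12
  O: 2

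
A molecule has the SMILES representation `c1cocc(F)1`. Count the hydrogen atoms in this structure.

Atom tally by fragment:
  furan ring core → C:4 H:4 O:1
  (− 1 ring H displaced by substituents)
  + F → F:1
Element totals:
  C: 4
  H: 3
  F: 1
  O: 1

3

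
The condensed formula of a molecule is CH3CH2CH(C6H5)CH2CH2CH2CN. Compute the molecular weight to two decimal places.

187.29 g/mol

Element totals:
  C: 13
  H: 17
  N: 1
Molecular formula: C13H17N.
  M = 13(12.011) + 17(1.008) + 14.007
    = 156.143 + 17.136 + 14.007 = 187.286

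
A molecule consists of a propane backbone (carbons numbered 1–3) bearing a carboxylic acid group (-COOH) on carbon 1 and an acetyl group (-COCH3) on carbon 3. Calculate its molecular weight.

Atom tally by fragment:
  HOOCCH2 → C:2 H:3 O:2
  CH2 → C:1 H:2
  CH2COCH3 → C:3 H:5 O:1
Element totals:
  C: 6
  H: 10
  O: 3
Molecular formula: C6H10O3.
  M = 6(12.011) + 10(1.008) + 3(15.999)
    = 72.066 + 10.080 + 47.997 = 130.143

130.14 g/mol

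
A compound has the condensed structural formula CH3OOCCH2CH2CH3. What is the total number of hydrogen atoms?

Element totals:
  C: 5
  H: 10
  O: 2

10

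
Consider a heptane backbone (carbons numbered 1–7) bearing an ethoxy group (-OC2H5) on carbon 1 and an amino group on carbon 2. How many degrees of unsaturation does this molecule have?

Atom tally by fragment:
  C2H5OCH2 → C:3 H:7 O:1
  CH(NH2) → C:1 H:3 N:1
  CH2 → C:1 H:2
  CH2 → C:1 H:2
  CH2 → C:1 H:2
  CH2 → C:1 H:2
  CH3 → C:1 H:3
Element totals:
  C: 9
  H: 21
  N: 1
  O: 1
Molecular formula: C9H21NO.
DoU = (2C + 2 + N − H − X) / 2 = (2·9 + 2 + 1 − 21 − 0) / 2 = 0.

0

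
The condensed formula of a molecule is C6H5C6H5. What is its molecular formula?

C12H10

Atom tally by fragment:
  benzene ring core → C:6 H:6
  (− 1 ring H displaced by substituents)
  + C6H5 → C:6 H:5
Element totals:
  C: 12
  H: 10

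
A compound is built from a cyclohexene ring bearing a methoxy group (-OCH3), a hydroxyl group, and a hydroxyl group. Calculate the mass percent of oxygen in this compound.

Atom tally by fragment:
  cyclohexene ring core → C:6 H:10
  (− 3 ring H displaced by substituents)
  + OCH3 → C:1 H:3 O:1
  + OH → O:1 H:1
  + OH → O:1 H:1
Element totals:
  C: 7
  H: 12
  O: 3
Molecular formula: C7H12O3.
Molar mass = 144.170 g/mol.
Mass from O: 3 × 15.999 = 47.997 g/mol.
%O = 47.997 / 144.170 × 100 = 33.29%.

33.29%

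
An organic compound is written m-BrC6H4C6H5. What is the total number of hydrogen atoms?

9

Atom tally by fragment:
  benzene ring core → C:6 H:6
  (− 2 ring H displaced by substituents)
  + Br → Br:1
  + C6H5 → C:6 H:5
Element totals:
  C: 12
  H: 9
  Br: 1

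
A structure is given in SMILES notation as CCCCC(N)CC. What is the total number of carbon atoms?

7

Atom tally by fragment:
  CH3 → C:1 H:3
  CH2 → C:1 H:2
  CH2 → C:1 H:2
  CH2 → C:1 H:2
  CH(NH2) → C:1 H:3 N:1
  CH2 → C:1 H:2
  CH3 → C:1 H:3
Element totals:
  C: 7
  H: 17
  N: 1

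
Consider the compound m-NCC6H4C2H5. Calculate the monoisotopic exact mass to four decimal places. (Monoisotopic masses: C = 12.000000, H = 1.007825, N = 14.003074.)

Atom tally by fragment:
  benzene ring core → C:6 H:6
  (− 2 ring H displaced by substituents)
  + CN → C:1 N:1
  + C2H5 → C:2 H:5
Element totals:
  C: 9
  H: 9
  N: 1
Molecular formula: C9H9N.
  M = 9(12.0) + 9(1.007825) + 14.003074
    = 108.000000 + 9.070425 + 14.003074 = 131.073499

131.0735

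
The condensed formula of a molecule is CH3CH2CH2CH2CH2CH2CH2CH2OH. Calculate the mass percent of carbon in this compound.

Atom tally by fragment:
  CH3 → C:1 H:3
  CH2 → C:1 H:2
  CH2 → C:1 H:2
  CH2 → C:1 H:2
  CH2 → C:1 H:2
  CH2 → C:1 H:2
  CH2CH2OH → C:2 H:5 O:1
Element totals:
  C: 8
  H: 18
  O: 1
Molecular formula: C8H18O.
Molar mass = 130.231 g/mol.
Mass from C: 8 × 12.011 = 96.088 g/mol.
%C = 96.088 / 130.231 × 100 = 73.78%.

73.78%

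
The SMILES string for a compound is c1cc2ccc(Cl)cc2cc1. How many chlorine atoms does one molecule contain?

1

Atom tally by fragment:
  naphthalene ring system core → C:10 H:8
  (− 1 ring H displaced by substituents)
  + Cl → Cl:1
Element totals:
  C: 10
  H: 7
  Cl: 1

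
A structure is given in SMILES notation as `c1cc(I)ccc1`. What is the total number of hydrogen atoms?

Atom tally by fragment:
  benzene ring core → C:6 H:6
  (− 1 ring H displaced by substituents)
  + I → I:1
Element totals:
  C: 6
  H: 5
  I: 1

5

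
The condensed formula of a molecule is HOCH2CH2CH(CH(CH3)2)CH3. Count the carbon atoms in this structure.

Element totals:
  C: 7
  H: 16
  O: 1

7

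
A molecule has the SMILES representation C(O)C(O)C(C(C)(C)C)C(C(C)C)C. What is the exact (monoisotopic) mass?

202.1933

Atom tally by fragment:
  HOCH2 → C:1 H:3 O:1
  CH(OH) → C:1 H:2 O:1
  CH(C(CH3)3) → C:5 H:10
  CH(CH(CH3)2) → C:4 H:8
  CH3 → C:1 H:3
Element totals:
  C: 12
  H: 26
  O: 2
Molecular formula: C12H26O2.
  M = 12(12.0) + 26(1.007825) + 2(15.994915)
    = 144.000000 + 26.203450 + 31.989830 = 202.193280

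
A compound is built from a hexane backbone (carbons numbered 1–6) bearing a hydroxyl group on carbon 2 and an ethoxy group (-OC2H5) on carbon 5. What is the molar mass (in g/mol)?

Atom tally by fragment:
  CH3 → C:1 H:3
  CH(OH) → C:1 H:2 O:1
  CH2 → C:1 H:2
  CH2 → C:1 H:2
  CH(OC2H5) → C:3 H:6 O:1
  CH3 → C:1 H:3
Element totals:
  C: 8
  H: 18
  O: 2
Molecular formula: C8H18O2.
  M = 8(12.011) + 18(1.008) + 2(15.999)
    = 96.088 + 18.144 + 31.998 = 146.230

146.23 g/mol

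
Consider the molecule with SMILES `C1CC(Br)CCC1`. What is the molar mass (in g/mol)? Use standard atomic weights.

163.06 g/mol

Atom tally by fragment:
  cyclohexane ring core → C:6 H:12
  (− 1 ring H displaced by substituents)
  + Br → Br:1
Element totals:
  C: 6
  H: 11
  Br: 1
Molecular formula: C6H11Br.
  M = 6(12.011) + 11(1.008) + 79.904
    = 72.066 + 11.088 + 79.904 = 163.058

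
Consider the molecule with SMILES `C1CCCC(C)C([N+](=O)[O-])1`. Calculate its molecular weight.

143.19 g/mol

Atom tally by fragment:
  cyclohexane ring core → C:6 H:12
  (− 2 ring H displaced by substituents)
  + CH3 → C:1 H:3
  + NO2 → N:1 O:2
Element totals:
  C: 7
  H: 13
  N: 1
  O: 2
Molecular formula: C7H13NO2.
  M = 7(12.011) + 13(1.008) + 14.007 + 2(15.999)
    = 84.077 + 13.104 + 14.007 + 31.998 = 143.186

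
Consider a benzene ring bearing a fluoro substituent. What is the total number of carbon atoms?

6

Atom tally by fragment:
  benzene ring core → C:6 H:6
  (− 1 ring H displaced by substituents)
  + F → F:1
Element totals:
  C: 6
  H: 5
  F: 1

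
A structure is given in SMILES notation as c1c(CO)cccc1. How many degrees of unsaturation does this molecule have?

Atom tally by fragment:
  benzene ring core → C:6 H:6
  (− 1 ring H displaced by substituents)
  + CH2OH → C:1 H:3 O:1
Element totals:
  C: 7
  H: 8
  O: 1
Molecular formula: C7H8O.
DoU = (2C + 2 + N − H − X) / 2 = (2·7 + 2 + 0 − 8 − 0) / 2 = 4.

4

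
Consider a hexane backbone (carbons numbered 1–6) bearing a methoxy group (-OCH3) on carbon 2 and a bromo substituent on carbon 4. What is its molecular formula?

Atom tally by fragment:
  CH3 → C:1 H:3
  CH(OCH3) → C:2 H:4 O:1
  CH2 → C:1 H:2
  CH(Br) → C:1 H:1 Br:1
  CH2 → C:1 H:2
  CH3 → C:1 H:3
Element totals:
  C: 7
  H: 15
  Br: 1
  O: 1

C7H15BrO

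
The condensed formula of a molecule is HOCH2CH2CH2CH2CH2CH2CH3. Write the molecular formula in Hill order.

C7H16O

Atom tally by fragment:
  HOCH2CH2 → C:2 H:5 O:1
  CH2 → C:1 H:2
  CH2 → C:1 H:2
  CH2 → C:1 H:2
  CH2 → C:1 H:2
  CH3 → C:1 H:3
Element totals:
  C: 7
  H: 16
  O: 1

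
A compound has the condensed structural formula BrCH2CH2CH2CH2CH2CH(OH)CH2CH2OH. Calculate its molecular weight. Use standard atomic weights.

Element totals:
  C: 8
  H: 17
  Br: 1
  O: 2
Molecular formula: C8H17BrO2.
  M = 8(12.011) + 17(1.008) + 79.904 + 2(15.999)
    = 96.088 + 17.136 + 79.904 + 31.998 = 225.126

225.13 g/mol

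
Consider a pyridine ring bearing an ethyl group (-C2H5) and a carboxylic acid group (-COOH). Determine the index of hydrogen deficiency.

5

Atom tally by fragment:
  pyridine ring core → C:5 H:5 N:1
  (− 2 ring H displaced by substituents)
  + C2H5 → C:2 H:5
  + COOH → C:1 H:1 O:2
Element totals:
  C: 8
  H: 9
  N: 1
  O: 2
Molecular formula: C8H9NO2.
DoU = (2C + 2 + N − H − X) / 2 = (2·8 + 2 + 1 − 9 − 0) / 2 = 5.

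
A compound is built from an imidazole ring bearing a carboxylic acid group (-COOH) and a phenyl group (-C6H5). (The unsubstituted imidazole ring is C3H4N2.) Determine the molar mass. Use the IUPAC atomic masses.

188.19 g/mol

Atom tally by fragment:
  imidazole ring core → C:3 H:4 N:2
  (− 2 ring H displaced by substituents)
  + COOH → C:1 H:1 O:2
  + C6H5 → C:6 H:5
Element totals:
  C: 10
  H: 8
  N: 2
  O: 2
Molecular formula: C10H8N2O2.
  M = 10(12.011) + 8(1.008) + 2(14.007) + 2(15.999)
    = 120.110 + 8.064 + 28.014 + 31.998 = 188.186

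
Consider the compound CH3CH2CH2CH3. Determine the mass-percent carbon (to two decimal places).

82.66%

Atom tally by fragment:
  CH3 → C:1 H:3
  CH2 → C:1 H:2
  CH2 → C:1 H:2
  CH3 → C:1 H:3
Element totals:
  C: 4
  H: 10
Molecular formula: C4H10.
Molar mass = 58.124 g/mol.
Mass from C: 4 × 12.011 = 48.044 g/mol.
%C = 48.044 / 58.124 × 100 = 82.66%.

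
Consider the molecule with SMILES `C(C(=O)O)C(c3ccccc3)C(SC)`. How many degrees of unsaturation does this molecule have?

Atom tally by fragment:
  HOOCCH2 → C:2 H:3 O:2
  CH(C6H5) → C:7 H:6
  CH2SCH3 → C:2 H:5 S:1
Element totals:
  C: 11
  H: 14
  O: 2
  S: 1
Molecular formula: C11H14O2S.
DoU = (2C + 2 + N − H − X) / 2 = (2·11 + 2 + 0 − 14 − 0) / 2 = 5.

5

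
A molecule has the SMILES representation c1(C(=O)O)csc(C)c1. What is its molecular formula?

C6H6O2S

Atom tally by fragment:
  thiophene ring core → C:4 H:4 S:1
  (− 2 ring H displaced by substituents)
  + COOH → C:1 H:1 O:2
  + CH3 → C:1 H:3
Element totals:
  C: 6
  H: 6
  O: 2
  S: 1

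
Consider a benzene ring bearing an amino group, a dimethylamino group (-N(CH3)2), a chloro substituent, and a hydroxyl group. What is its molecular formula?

Atom tally by fragment:
  benzene ring core → C:6 H:6
  (− 4 ring H displaced by substituents)
  + NH2 → N:1 H:2
  + N(CH3)2 → N:1 C:2 H:6
  + Cl → Cl:1
  + OH → O:1 H:1
Element totals:
  C: 8
  H: 11
  Cl: 1
  N: 2
  O: 1

C8H11ClN2O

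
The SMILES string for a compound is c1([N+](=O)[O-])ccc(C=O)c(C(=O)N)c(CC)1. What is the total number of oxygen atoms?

Atom tally by fragment:
  benzene ring core → C:6 H:6
  (− 4 ring H displaced by substituents)
  + NO2 → N:1 O:2
  + CHO → C:1 H:1 O:1
  + CONH2 → C:1 H:2 O:1 N:1
  + C2H5 → C:2 H:5
Element totals:
  C: 10
  H: 10
  N: 2
  O: 4

4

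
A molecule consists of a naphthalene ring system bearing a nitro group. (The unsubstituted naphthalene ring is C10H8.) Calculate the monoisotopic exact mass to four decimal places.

173.0477

Atom tally by fragment:
  naphthalene ring system core → C:10 H:8
  (− 1 ring H displaced by substituents)
  + NO2 → N:1 O:2
Element totals:
  C: 10
  H: 7
  N: 1
  O: 2
Molecular formula: C10H7NO2.
  M = 10(12.0) + 7(1.007825) + 14.003074 + 2(15.994915)
    = 120.000000 + 7.054775 + 14.003074 + 31.989830 = 173.047679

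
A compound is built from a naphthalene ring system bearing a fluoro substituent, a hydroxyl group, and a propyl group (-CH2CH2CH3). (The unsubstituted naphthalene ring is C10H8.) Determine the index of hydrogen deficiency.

7

Atom tally by fragment:
  naphthalene ring system core → C:10 H:8
  (− 3 ring H displaced by substituents)
  + F → F:1
  + OH → O:1 H:1
  + CH2CH2CH3 → C:3 H:7
Element totals:
  C: 13
  H: 13
  F: 1
  O: 1
Molecular formula: C13H13FO.
DoU = (2C + 2 + N − H − X) / 2 = (2·13 + 2 + 0 − 13 − 1) / 2 = 7.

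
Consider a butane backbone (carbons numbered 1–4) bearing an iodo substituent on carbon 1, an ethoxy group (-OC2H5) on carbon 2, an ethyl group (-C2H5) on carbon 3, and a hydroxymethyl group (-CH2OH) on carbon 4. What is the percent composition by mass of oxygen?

11.18%

Atom tally by fragment:
  ICH2 → C:1 H:2 I:1
  CH(OC2H5) → C:3 H:6 O:1
  CH(C2H5) → C:3 H:6
  CH2CH2OH → C:2 H:5 O:1
Element totals:
  C: 9
  H: 19
  I: 1
  O: 2
Molecular formula: C9H19IO2.
Molar mass = 286.153 g/mol.
Mass from O: 2 × 15.999 = 31.998 g/mol.
%O = 31.998 / 286.153 × 100 = 11.18%.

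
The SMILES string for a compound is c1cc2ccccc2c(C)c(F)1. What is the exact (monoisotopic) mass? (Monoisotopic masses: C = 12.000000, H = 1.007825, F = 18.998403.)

Atom tally by fragment:
  naphthalene ring system core → C:10 H:8
  (− 2 ring H displaced by substituents)
  + CH3 → C:1 H:3
  + F → F:1
Element totals:
  C: 11
  H: 9
  F: 1
Molecular formula: C11H9F.
  M = 11(12.0) + 9(1.007825) + 18.998403
    = 132.000000 + 9.070425 + 18.998403 = 160.068828

160.0688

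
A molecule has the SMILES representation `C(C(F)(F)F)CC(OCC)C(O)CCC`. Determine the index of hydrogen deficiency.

0

Atom tally by fragment:
  F3CCH2 → C:2 H:2 F:3
  CH2 → C:1 H:2
  CH(OC2H5) → C:3 H:6 O:1
  CH(OH) → C:1 H:2 O:1
  CH2 → C:1 H:2
  CH2 → C:1 H:2
  CH3 → C:1 H:3
Element totals:
  C: 10
  H: 19
  F: 3
  O: 2
Molecular formula: C10H19F3O2.
DoU = (2C + 2 + N − H − X) / 2 = (2·10 + 2 + 0 − 19 − 3) / 2 = 0.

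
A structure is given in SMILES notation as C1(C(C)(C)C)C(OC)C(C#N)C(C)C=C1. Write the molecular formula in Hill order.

Atom tally by fragment:
  cyclohexene ring core → C:6 H:10
  (− 4 ring H displaced by substituents)
  + C(CH3)3 → C:4 H:9
  + OCH3 → C:1 H:3 O:1
  + CN → C:1 N:1
  + CH3 → C:1 H:3
Element totals:
  C: 13
  H: 21
  N: 1
  O: 1

C13H21NO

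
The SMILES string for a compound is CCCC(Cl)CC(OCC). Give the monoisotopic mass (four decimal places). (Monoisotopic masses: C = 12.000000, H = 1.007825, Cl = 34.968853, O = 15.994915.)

Atom tally by fragment:
  CH3 → C:1 H:3
  CH2 → C:1 H:2
  CH2 → C:1 H:2
  CH(Cl) → C:1 H:1 Cl:1
  CH2 → C:1 H:2
  CH2OC2H5 → C:3 H:7 O:1
Element totals:
  C: 8
  H: 17
  Cl: 1
  O: 1
Molecular formula: C8H17ClO.
  M = 8(12.0) + 17(1.007825) + 34.968853 + 15.994915
    = 96.000000 + 17.133025 + 34.968853 + 15.994915 = 164.096793

164.0968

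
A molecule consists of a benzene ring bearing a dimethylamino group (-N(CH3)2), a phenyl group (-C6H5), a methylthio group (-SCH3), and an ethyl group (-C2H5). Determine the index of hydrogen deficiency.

Atom tally by fragment:
  benzene ring core → C:6 H:6
  (− 4 ring H displaced by substituents)
  + N(CH3)2 → N:1 C:2 H:6
  + C6H5 → C:6 H:5
  + SCH3 → C:1 H:3 S:1
  + C2H5 → C:2 H:5
Element totals:
  C: 17
  H: 21
  N: 1
  S: 1
Molecular formula: C17H21NS.
DoU = (2C + 2 + N − H − X) / 2 = (2·17 + 2 + 1 − 21 − 0) / 2 = 8.

8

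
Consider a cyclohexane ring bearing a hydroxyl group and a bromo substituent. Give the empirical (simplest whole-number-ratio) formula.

C6H11BrO

Atom tally by fragment:
  cyclohexane ring core → C:6 H:12
  (− 2 ring H displaced by substituents)
  + OH → O:1 H:1
  + Br → Br:1
Element totals:
  C: 6
  H: 11
  Br: 1
  O: 1
Molecular formula: C6H11BrO.
gcd of subscripts (1, 6, 11, 1) = 1, so the empirical formula equals the molecular formula.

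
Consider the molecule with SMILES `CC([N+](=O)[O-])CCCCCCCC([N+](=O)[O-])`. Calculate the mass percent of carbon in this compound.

51.71%

Atom tally by fragment:
  CH3 → C:1 H:3
  CH(NO2) → C:1 H:1 N:1 O:2
  CH2 → C:1 H:2
  CH2 → C:1 H:2
  CH2 → C:1 H:2
  CH2 → C:1 H:2
  CH2 → C:1 H:2
  CH2 → C:1 H:2
  CH2 → C:1 H:2
  CH2NO2 → C:1 H:2 N:1 O:2
Element totals:
  C: 10
  H: 20
  N: 2
  O: 4
Molecular formula: C10H20N2O4.
Molar mass = 232.280 g/mol.
Mass from C: 10 × 12.011 = 120.110 g/mol.
%C = 120.110 / 232.280 × 100 = 51.71%.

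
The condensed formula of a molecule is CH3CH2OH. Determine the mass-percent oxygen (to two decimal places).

34.73%

Atom tally by fragment:
  CH3 → C:1 H:3
  CH2OH → C:1 H:3 O:1
Element totals:
  C: 2
  H: 6
  O: 1
Molecular formula: C2H6O.
Molar mass = 46.069 g/mol.
Mass from O: 1 × 15.999 = 15.999 g/mol.
%O = 15.999 / 46.069 × 100 = 34.73%.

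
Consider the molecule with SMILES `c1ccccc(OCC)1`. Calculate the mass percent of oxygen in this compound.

Atom tally by fragment:
  benzene ring core → C:6 H:6
  (− 1 ring H displaced by substituents)
  + OC2H5 → C:2 H:5 O:1
Element totals:
  C: 8
  H: 10
  O: 1
Molecular formula: C8H10O.
Molar mass = 122.167 g/mol.
Mass from O: 1 × 15.999 = 15.999 g/mol.
%O = 15.999 / 122.167 × 100 = 13.10%.

13.10%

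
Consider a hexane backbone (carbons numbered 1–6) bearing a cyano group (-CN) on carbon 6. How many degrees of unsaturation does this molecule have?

2

Atom tally by fragment:
  CH3 → C:1 H:3
  CH2 → C:1 H:2
  CH2 → C:1 H:2
  CH2 → C:1 H:2
  CH2 → C:1 H:2
  CH2CN → C:2 H:2 N:1
Element totals:
  C: 7
  H: 13
  N: 1
Molecular formula: C7H13N.
DoU = (2C + 2 + N − H − X) / 2 = (2·7 + 2 + 1 − 13 − 0) / 2 = 2.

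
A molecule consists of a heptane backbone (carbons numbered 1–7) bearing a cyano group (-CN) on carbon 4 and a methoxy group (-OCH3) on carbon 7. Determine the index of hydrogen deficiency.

Atom tally by fragment:
  CH3 → C:1 H:3
  CH2 → C:1 H:2
  CH2 → C:1 H:2
  CH(CN) → C:2 H:1 N:1
  CH2 → C:1 H:2
  CH2 → C:1 H:2
  CH2OCH3 → C:2 H:5 O:1
Element totals:
  C: 9
  H: 17
  N: 1
  O: 1
Molecular formula: C9H17NO.
DoU = (2C + 2 + N − H − X) / 2 = (2·9 + 2 + 1 − 17 − 0) / 2 = 2.

2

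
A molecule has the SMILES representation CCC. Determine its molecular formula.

C3H8

Atom tally by fragment:
  CH3 → C:1 H:3
  CH2 → C:1 H:2
  CH3 → C:1 H:3
Element totals:
  C: 3
  H: 8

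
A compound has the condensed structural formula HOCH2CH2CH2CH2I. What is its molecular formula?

Atom tally by fragment:
  HOCH2CH2 → C:2 H:5 O:1
  CH2 → C:1 H:2
  CH2I → C:1 H:2 I:1
Element totals:
  C: 4
  H: 9
  I: 1
  O: 1

C4H9IO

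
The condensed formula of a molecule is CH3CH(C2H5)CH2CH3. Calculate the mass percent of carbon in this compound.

Atom tally by fragment:
  CH3 → C:1 H:3
  CH(C2H5) → C:3 H:6
  CH2 → C:1 H:2
  CH3 → C:1 H:3
Element totals:
  C: 6
  H: 14
Molecular formula: C6H14.
Molar mass = 86.178 g/mol.
Mass from C: 6 × 12.011 = 72.066 g/mol.
%C = 72.066 / 86.178 × 100 = 83.62%.

83.62%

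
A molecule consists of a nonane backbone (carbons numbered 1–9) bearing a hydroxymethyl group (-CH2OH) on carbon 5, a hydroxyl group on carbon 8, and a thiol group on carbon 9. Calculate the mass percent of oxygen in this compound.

15.51%

Atom tally by fragment:
  CH3 → C:1 H:3
  CH2 → C:1 H:2
  CH2 → C:1 H:2
  CH2 → C:1 H:2
  CH(CH2OH) → C:2 H:4 O:1
  CH2 → C:1 H:2
  CH2 → C:1 H:2
  CH(OH) → C:1 H:2 O:1
  CH2SH → C:1 H:3 S:1
Element totals:
  C: 10
  H: 22
  O: 2
  S: 1
Molecular formula: C10H22O2S.
Molar mass = 206.344 g/mol.
Mass from O: 2 × 15.999 = 31.998 g/mol.
%O = 31.998 / 206.344 × 100 = 15.51%.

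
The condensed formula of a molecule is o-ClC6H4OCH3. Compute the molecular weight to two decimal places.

Atom tally by fragment:
  benzene ring core → C:6 H:6
  (− 2 ring H displaced by substituents)
  + Cl → Cl:1
  + OCH3 → C:1 H:3 O:1
Element totals:
  C: 7
  H: 7
  Cl: 1
  O: 1
Molecular formula: C7H7ClO.
  M = 7(12.011) + 7(1.008) + 35.45 + 15.999
    = 84.077 + 7.056 + 35.450 + 15.999 = 142.582

142.58 g/mol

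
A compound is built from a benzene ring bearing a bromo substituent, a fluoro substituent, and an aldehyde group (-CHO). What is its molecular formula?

Atom tally by fragment:
  benzene ring core → C:6 H:6
  (− 3 ring H displaced by substituents)
  + Br → Br:1
  + F → F:1
  + CHO → C:1 H:1 O:1
Element totals:
  C: 7
  H: 4
  Br: 1
  F: 1
  O: 1

C7H4BrFO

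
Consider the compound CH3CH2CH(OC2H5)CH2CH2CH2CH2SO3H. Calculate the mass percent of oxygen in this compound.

Element totals:
  C: 9
  H: 20
  O: 4
  S: 1
Molecular formula: C9H20O4S.
Molar mass = 224.315 g/mol.
Mass from O: 4 × 15.999 = 63.996 g/mol.
%O = 63.996 / 224.315 × 100 = 28.53%.

28.53%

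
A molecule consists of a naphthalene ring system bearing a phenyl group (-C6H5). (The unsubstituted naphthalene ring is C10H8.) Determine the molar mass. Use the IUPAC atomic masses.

204.27 g/mol

Atom tally by fragment:
  naphthalene ring system core → C:10 H:8
  (− 1 ring H displaced by substituents)
  + C6H5 → C:6 H:5
Element totals:
  C: 16
  H: 12
Molecular formula: C16H12.
  M = 16(12.011) + 12(1.008)
    = 192.176 + 12.096 = 204.272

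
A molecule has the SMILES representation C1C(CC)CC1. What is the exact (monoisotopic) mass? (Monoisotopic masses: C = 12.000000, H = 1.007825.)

84.0939

Atom tally by fragment:
  cyclobutane ring core → C:4 H:8
  (− 1 ring H displaced by substituents)
  + C2H5 → C:2 H:5
Element totals:
  C: 6
  H: 12
Molecular formula: C6H12.
  M = 6(12.0) + 12(1.007825)
    = 72.000000 + 12.093900 = 84.093900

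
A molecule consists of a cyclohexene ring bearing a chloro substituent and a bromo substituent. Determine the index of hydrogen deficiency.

2

Atom tally by fragment:
  cyclohexene ring core → C:6 H:10
  (− 2 ring H displaced by substituents)
  + Cl → Cl:1
  + Br → Br:1
Element totals:
  C: 6
  H: 8
  Br: 1
  Cl: 1
Molecular formula: C6H8BrCl.
DoU = (2C + 2 + N − H − X) / 2 = (2·6 + 2 + 0 − 8 − 2) / 2 = 2.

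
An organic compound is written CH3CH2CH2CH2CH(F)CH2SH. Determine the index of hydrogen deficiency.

Atom tally by fragment:
  CH3 → C:1 H:3
  CH2 → C:1 H:2
  CH2 → C:1 H:2
  CH2 → C:1 H:2
  CH(F) → C:1 H:1 F:1
  CH2SH → C:1 H:3 S:1
Element totals:
  C: 6
  H: 13
  F: 1
  S: 1
Molecular formula: C6H13FS.
DoU = (2C + 2 + N − H − X) / 2 = (2·6 + 2 + 0 − 13 − 1) / 2 = 0.

0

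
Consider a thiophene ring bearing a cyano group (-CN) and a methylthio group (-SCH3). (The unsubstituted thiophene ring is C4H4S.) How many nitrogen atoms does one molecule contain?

Atom tally by fragment:
  thiophene ring core → C:4 H:4 S:1
  (− 2 ring H displaced by substituents)
  + CN → C:1 N:1
  + SCH3 → C:1 H:3 S:1
Element totals:
  C: 6
  H: 5
  N: 1
  S: 2

1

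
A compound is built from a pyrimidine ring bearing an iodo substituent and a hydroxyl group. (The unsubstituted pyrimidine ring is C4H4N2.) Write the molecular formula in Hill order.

Atom tally by fragment:
  pyrimidine ring core → C:4 H:4 N:2
  (− 2 ring H displaced by substituents)
  + I → I:1
  + OH → O:1 H:1
Element totals:
  C: 4
  H: 3
  I: 1
  N: 2
  O: 1

C4H3IN2O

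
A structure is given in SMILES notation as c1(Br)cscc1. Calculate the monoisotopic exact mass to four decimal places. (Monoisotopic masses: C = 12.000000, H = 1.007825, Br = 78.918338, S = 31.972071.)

161.9139

Atom tally by fragment:
  thiophene ring core → C:4 H:4 S:1
  (− 1 ring H displaced by substituents)
  + Br → Br:1
Element totals:
  C: 4
  H: 3
  Br: 1
  S: 1
Molecular formula: C4H3BrS.
  M = 4(12.0) + 3(1.007825) + 78.918338 + 31.972071
    = 48.000000 + 3.023475 + 78.918338 + 31.972071 = 161.913884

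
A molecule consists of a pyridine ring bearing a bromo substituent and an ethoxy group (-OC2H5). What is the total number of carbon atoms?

Atom tally by fragment:
  pyridine ring core → C:5 H:5 N:1
  (− 2 ring H displaced by substituents)
  + Br → Br:1
  + OC2H5 → C:2 H:5 O:1
Element totals:
  C: 7
  H: 8
  Br: 1
  N: 1
  O: 1

7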